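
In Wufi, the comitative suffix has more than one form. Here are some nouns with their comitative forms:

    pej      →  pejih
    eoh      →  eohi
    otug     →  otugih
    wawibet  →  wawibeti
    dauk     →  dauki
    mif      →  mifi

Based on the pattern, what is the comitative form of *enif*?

enifi

The pattern is voicing of the final consonant: -i when the stem ends in a voiceless consonant (*eoh*, *wawibet*, *dauk*, *mif*); -ih when the stem ends in a voiced consonant (*pej*, *otug*).
*enif*: final consonant = /f/, voiceless → -i → *enifi*.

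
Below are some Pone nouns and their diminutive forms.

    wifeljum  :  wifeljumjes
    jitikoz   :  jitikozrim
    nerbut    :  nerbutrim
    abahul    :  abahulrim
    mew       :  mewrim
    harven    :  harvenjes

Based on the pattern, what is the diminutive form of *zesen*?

zesenjes

The pattern is nasality of the final consonant: -jes when the stem ends in a nasal (*wifeljum*, *harven*); -rim when the stem ends in a non-nasal consonant (*jitikoz*, *nerbut*, *abahul*, *mew*).
*zesen*: final consonant = /n/, a nasal → -jes → *zesenjes*.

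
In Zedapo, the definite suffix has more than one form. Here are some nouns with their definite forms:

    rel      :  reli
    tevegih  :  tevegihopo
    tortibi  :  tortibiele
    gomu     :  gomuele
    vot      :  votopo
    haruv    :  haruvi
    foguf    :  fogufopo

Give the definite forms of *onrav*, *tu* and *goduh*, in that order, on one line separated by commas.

The alternation tracks the final sound of the stem — -opo when the stem ends in a voiceless consonant (*tevegih*, *vot*, *foguf*); -i when the stem ends in a voiced consonant (*rel*, *haruv*); -ele when the stem ends in a vowel (*tortibi*, *gomu*).
Since the final sound of *onrav* is /v/ (a voiced consonant), it takes -i, giving *onravi*.
*tu*: final sound = /u/, a vowel → -ele → *tuele*.
The final sound of *goduh* is /h/, which is a voiceless consonant, so the suffix is -opo, giving *goduhopo*.

onravi, tuele, goduhopo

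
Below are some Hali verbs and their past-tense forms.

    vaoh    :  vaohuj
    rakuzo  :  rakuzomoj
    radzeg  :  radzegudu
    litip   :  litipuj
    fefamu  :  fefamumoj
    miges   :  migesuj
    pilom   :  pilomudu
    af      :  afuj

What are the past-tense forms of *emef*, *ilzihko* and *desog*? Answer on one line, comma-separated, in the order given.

The pattern is voicing of the final sound: -uj when the stem ends in a voiceless consonant (*vaoh*, *litip*, *miges*, *af*); -udu when the stem ends in a voiced consonant (*radzeg*, *pilom*); -moj when the stem ends in a vowel (*rakuzo*, *fefamu*).
The final sound of *emef* is /f/, which is a voiceless consonant, so the suffix is -uj, giving *emefuj*.
*ilzihko* — final sound /o/ (a vowel) → -moj → *ilzihkomoj*.
The final sound of *desog* is /g/, which is a voiced consonant, so the suffix is -udu, giving *desogudu*.

emefuj, ilzihkomoj, desogudu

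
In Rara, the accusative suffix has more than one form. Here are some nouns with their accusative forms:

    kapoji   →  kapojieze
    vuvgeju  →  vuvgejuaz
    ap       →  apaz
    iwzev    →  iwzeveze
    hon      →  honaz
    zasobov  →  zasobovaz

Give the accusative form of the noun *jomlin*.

The pattern is front/back vowel harmony: -eze when the last vowel of the stem is a front vowel (*kapoji*, *iwzev*); -az when the last vowel of the stem is a back vowel (*vuvgeju*, *ap*, *hon*, *zasobov*).
The last vowel of *jomlin* is /i/, which is a front vowel, so the suffix is -eze, giving *jomlineze*.

jomlineze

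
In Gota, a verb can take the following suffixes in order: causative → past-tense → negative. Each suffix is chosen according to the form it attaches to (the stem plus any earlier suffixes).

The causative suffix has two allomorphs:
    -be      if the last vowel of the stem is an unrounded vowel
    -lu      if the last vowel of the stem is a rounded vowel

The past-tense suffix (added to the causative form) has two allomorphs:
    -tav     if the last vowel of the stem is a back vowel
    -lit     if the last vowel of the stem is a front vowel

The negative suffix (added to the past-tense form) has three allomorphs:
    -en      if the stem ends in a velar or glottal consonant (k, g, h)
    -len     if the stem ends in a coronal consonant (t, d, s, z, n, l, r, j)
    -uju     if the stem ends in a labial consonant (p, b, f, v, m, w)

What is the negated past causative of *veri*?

*veri*: last vowel = /i/, an unrounded vowel → -be → *veribe*.
The causative form *veribe* — last vowel /e/ (a front vowel) → -lit → *veribelit*.
The final consonant of the past-tense form *veribelit* is /t/, which is coronal, so the negative suffix is -len, giving *veribelitlen*.

veribelitlen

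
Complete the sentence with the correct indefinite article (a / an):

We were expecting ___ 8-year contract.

an

The indefinite article is chosen by the initial *sound* of the following word, not its spelling.
The number *8* is spoken "eight", beginning with /eɪt/ — a vowel sound.
So the article is *an*: We were expecting an 8-year contract.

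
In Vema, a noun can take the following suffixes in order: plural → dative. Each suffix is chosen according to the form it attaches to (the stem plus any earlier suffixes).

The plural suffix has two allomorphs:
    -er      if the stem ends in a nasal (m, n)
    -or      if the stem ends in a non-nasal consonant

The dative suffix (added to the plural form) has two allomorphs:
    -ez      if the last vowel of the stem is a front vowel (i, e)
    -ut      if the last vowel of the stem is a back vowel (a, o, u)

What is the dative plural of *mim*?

The final consonant of *mim* is /m/, which is a nasal, so the plural suffix is -er, giving *mimer*.
The last vowel of the plural form *mimer* is /e/, which is a front vowel, so the dative suffix is -ez, giving *mimerez*.

mimerez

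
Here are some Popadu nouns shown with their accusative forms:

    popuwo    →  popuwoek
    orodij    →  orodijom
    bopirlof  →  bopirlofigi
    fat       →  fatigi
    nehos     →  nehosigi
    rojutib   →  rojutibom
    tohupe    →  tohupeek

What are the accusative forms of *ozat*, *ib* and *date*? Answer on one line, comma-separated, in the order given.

Looking at the final sound of each stem: -igi when the stem ends in a voiceless consonant (*bopirlof*, *fat*, *nehos*); -om when the stem ends in a voiced consonant (*orodij*, *rojutib*); -ek when the stem ends in a vowel (*popuwo*, *tohupe*).
*ozat*: final sound = /t/, a voiceless consonant → -igi → *ozatigi*.
Since the final sound of *ib* is /b/ (a voiced consonant), it takes -om, giving *ibom*.
The final sound of *date* is /e/, which is a vowel, so the suffix is -ek, giving *dateek*.

ozatigi, ibom, dateek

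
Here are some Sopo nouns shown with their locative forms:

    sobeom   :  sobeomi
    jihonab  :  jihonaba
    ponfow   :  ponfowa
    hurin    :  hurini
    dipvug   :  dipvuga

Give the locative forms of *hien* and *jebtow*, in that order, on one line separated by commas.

hieni, jebtowa

The pattern is nasality of the final consonant: -i when the stem ends in a nasal (*sobeom*, *hurin*); -a when the stem ends in a non-nasal consonant (*jihonab*, *ponfow*, *dipvug*).
Since the final consonant of *hien* is /n/ (a nasal), it takes -i, giving *hieni*.
*jebtow*: final consonant = /w/, non-nasal → -a → *jebtowa*.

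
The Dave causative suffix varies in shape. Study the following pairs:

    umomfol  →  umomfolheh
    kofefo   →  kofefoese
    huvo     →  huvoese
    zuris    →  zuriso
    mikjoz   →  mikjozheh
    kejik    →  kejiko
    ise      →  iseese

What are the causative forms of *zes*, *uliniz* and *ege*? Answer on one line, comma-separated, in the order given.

zeso, ulinizheh, egeese

The alternation tracks the final sound of the stem — -o when the stem ends in a voiceless consonant (*zuris*, *kejik*); -heh when the stem ends in a voiced consonant (*umomfol*, *mikjoz*); -ese when the stem ends in a vowel (*kofefo*, *huvo*, *ise*).
Since the final sound of *zes* is /s/ (a voiceless consonant), it takes -o, giving *zeso*.
The final sound of *uliniz* is /z/, which is a voiced consonant, so the suffix is -heh, giving *ulinizheh*.
*ege*: final sound = /e/, a vowel → -ese → *egeese*.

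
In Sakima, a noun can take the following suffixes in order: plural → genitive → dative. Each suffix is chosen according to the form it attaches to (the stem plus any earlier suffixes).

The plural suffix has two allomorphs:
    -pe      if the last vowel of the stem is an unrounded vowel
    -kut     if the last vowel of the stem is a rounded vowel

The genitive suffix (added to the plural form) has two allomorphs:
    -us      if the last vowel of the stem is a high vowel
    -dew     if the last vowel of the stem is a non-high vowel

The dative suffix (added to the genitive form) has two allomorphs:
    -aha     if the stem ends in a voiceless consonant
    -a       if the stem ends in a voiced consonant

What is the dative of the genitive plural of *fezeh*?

fezehpedewa

Since the last vowel of *fezeh* is /e/ (an unrounded vowel), it takes -pe, giving *fezehpe*.
The plural form *fezehpe* — last vowel /e/ (a non-high vowel) → -dew → *fezehpedew*.
Since the final consonant of the genitive form *fezehpedew* is /w/ (voiced), it takes -a, giving *fezehpedewa*.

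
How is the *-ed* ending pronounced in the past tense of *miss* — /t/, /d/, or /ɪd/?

/t/

The stem *miss* ends in a voiceless consonant other than /t/.
The -ed suffix is realized as /ɪd/ after /t, d/; as /t/ after other voiceless consonants; and as /d/ after other voiced sounds.
So -ed on *miss* is pronounced /t/.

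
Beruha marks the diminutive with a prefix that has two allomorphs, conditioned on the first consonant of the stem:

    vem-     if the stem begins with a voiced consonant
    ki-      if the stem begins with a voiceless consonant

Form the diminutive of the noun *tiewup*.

kitiewup

The first consonant of *tiewup* is /t/, which is voiceless, so the prefix is ki-, giving *kitiewup*.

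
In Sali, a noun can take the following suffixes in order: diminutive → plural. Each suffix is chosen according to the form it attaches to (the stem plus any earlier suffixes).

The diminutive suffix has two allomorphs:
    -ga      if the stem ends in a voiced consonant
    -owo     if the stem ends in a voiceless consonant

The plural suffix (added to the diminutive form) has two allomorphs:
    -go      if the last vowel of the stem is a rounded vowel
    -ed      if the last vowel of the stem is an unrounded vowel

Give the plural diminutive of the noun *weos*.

*weos* — final consonant /s/ (voiceless) → -owo → *weosowo*.
Since the last vowel of the diminutive form *weosowo* is /o/ (a rounded vowel), it takes -go, giving *weosowogo*.

weosowogo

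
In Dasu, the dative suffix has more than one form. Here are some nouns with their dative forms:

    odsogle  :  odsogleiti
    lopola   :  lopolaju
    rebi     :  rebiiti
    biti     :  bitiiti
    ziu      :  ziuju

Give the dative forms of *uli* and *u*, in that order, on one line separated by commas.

The pattern is front/back vowel harmony: -iti when the last vowel of the stem is a front vowel (*odsogle*, *rebi*, *biti*); -ju when the last vowel of the stem is a back vowel (*lopola*, *ziu*).
*uli*: last vowel = /i/, a front vowel → -iti → *uliiti*.
*u* — last vowel /u/ (a back vowel) → -ju → *uju*.

uliiti, uju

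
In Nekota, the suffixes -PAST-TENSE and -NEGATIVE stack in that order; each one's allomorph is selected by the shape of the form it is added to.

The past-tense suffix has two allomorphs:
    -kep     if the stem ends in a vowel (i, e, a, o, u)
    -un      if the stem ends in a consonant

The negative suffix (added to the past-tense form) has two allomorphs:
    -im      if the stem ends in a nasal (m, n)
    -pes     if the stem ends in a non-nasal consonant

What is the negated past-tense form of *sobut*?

sobutunim

The final sound of *sobut* is /t/, which is a consonant, so the past-tense suffix is -un, giving *sobutun*.
Since the final consonant of the past-tense form *sobutun* is /n/ (a nasal), it takes -im, giving *sobutunim*.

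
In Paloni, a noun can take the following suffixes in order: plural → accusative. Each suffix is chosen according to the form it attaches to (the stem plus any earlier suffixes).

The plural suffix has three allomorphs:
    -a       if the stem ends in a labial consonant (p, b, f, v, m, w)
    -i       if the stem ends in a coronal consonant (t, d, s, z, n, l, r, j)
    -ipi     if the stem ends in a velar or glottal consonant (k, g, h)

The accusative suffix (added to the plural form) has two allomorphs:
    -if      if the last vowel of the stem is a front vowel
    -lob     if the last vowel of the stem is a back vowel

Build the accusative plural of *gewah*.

gewahipiif

*gewah*: final consonant = /h/, velar/glottal → -ipi → *gewahipi*.
The last vowel of the plural form *gewahipi* is /i/, which is a front vowel, so the accusative suffix is -if, giving *gewahipiif*.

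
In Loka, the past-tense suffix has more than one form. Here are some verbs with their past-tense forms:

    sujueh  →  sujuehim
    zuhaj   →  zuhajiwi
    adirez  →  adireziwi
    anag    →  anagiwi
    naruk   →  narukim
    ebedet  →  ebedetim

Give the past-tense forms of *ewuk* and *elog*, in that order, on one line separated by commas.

ewukim, elogiwi

Looking at the final consonant of each stem: -im when the stem ends in a voiceless consonant (*sujueh*, *naruk*, *ebedet*); -iwi when the stem ends in a voiced consonant (*zuhaj*, *adirez*, *anag*).
*ewuk* — final consonant /k/ (voiceless) → -im → *ewukim*.
*elog*: final consonant = /g/, voiced → -iwi → *elogiwi*.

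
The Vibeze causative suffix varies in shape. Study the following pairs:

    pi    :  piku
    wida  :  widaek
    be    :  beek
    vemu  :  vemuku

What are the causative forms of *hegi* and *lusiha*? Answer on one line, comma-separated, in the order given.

The pattern is height harmony: -ku when the last vowel of the stem is a high vowel (*pi*, *vemu*); -ek when the last vowel of the stem is a non-high vowel (*wida*, *be*).
*hegi*: last vowel = /i/, a high vowel → -ku → *hegiku*.
Since the last vowel of *lusiha* is /a/ (a non-high vowel), it takes -ek, giving *lusihaek*.

hegiku, lusihaek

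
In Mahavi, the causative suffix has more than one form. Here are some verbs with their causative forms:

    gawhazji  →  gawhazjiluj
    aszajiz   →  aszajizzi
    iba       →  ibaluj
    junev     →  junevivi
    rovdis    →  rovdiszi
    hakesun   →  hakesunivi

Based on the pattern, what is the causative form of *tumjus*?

tumjuszi

The suffix is conditioned by the final sound: -zi when the stem ends in a sibilant (*aszajiz*, *rovdis*); -ivi when the stem ends in a non-sibilant consonant (*junev*, *hakesun*); -luj when the stem ends in a vowel (*gawhazji*, *iba*).
*tumjus* — final sound /s/ (a sibilant) → -zi → *tumjuszi*.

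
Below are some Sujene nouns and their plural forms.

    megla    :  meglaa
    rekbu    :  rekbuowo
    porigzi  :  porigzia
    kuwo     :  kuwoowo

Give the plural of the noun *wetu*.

wetuowo

The alternation tracks the last vowel of the stem — -owo when the last vowel of the stem is a rounded vowel (*rekbu*, *kuwo*); -a when the last vowel of the stem is an unrounded vowel (*megla*, *porigzi*).
Since the last vowel of *wetu* is /u/ (a rounded vowel), it takes -owo, giving *wetuowo*.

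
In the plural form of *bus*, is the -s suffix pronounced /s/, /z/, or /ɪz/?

/ɪz/

The stem *bus* ends in a sibilant (/s, z, ʃ, ʒ, tʃ, dʒ/).
The plural suffix surfaces as /ɪz/ after sibilants, /s/ after other voiceless consonants, and /z/ after other voiced sounds.
So the plural -s on *bus* is pronounced /ɪz/.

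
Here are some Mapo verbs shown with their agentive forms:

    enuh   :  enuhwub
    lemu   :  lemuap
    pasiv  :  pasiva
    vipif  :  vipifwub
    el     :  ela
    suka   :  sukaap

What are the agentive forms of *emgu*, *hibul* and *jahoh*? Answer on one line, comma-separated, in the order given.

The suffix is conditioned by the final sound: -wub when the stem ends in a voiceless consonant (*enuh*, *vipif*); -a when the stem ends in a voiced consonant (*pasiv*, *el*); -ap when the stem ends in a vowel (*lemu*, *suka*).
The final sound of *emgu* is /u/, which is a vowel, so the suffix is -ap, giving *emguap*.
The final sound of *hibul* is /l/, which is a voiced consonant, so the suffix is -a, giving *hibula*.
*jahoh* — final sound /h/ (a voiceless consonant) → -wub → *jahohwub*.

emguap, hibula, jahohwub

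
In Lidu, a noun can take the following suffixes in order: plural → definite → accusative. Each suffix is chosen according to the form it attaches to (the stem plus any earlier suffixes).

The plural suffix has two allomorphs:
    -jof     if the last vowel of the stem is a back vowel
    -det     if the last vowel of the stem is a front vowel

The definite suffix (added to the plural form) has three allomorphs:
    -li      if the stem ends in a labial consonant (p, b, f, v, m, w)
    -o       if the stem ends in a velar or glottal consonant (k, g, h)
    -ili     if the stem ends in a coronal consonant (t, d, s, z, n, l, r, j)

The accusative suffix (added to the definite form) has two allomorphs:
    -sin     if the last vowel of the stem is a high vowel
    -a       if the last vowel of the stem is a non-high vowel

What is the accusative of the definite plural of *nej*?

The last vowel of *nej* is /e/, which is a front vowel, so the plural suffix is -det, giving *nejdet*.
Since the final consonant of the plural form *nejdet* is /t/ (coronal), it takes -ili, giving *nejdetili*.
The last vowel of the definite form *nejdetili* is /i/, which is a high vowel, so the accusative suffix is -sin, giving *nejdetilisin*.

nejdetilisin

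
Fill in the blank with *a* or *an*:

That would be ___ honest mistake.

The indefinite article is chosen by the initial *sound* of the following word, not its spelling.
*honest* begins with the sound /ɒ/ (silent h) — a vowel sound.
So the article is *an*: That would be an honest mistake.

an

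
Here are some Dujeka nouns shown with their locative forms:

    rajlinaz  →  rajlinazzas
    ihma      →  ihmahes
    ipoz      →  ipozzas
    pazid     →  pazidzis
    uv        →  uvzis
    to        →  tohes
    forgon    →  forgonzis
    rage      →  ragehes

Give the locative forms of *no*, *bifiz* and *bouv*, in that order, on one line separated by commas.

The alternation tracks the final sound of the stem — -zas when the stem ends in a sibilant (*rajlinaz*, *ipoz*); -zis when the stem ends in a non-sibilant consonant (*pazid*, *uv*, *forgon*); -hes when the stem ends in a vowel (*ihma*, *to*, *rage*).
The final sound of *no* is /o/, which is a vowel, so the suffix is -hes, giving *nohes*.
*bifiz*: final sound = /z/, a sibilant → -zas → *bifizzas*.
Since the final sound of *bouv* is /v/ (a non-sibilant consonant), it takes -zis, giving *bouvzis*.

nohes, bifizzas, bouvzis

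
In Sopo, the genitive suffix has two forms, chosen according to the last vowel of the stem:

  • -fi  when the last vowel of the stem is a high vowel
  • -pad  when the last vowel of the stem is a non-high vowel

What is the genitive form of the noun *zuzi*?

zuzifi

*zuzi*: last vowel = /i/, a high vowel → -fi → *zuzifi*.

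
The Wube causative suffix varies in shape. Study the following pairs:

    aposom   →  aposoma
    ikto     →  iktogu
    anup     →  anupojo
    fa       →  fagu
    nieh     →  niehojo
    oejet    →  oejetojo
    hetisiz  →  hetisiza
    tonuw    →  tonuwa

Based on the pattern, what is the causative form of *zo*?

zogu

The alternation tracks the final sound of the stem — -ojo when the stem ends in a voiceless consonant (*anup*, *nieh*, *oejet*); -a when the stem ends in a voiced consonant (*aposom*, *hetisiz*, *tonuw*); -gu when the stem ends in a vowel (*ikto*, *fa*).
The final sound of *zo* is /o/, which is a vowel, so the suffix is -gu, giving *zogu*.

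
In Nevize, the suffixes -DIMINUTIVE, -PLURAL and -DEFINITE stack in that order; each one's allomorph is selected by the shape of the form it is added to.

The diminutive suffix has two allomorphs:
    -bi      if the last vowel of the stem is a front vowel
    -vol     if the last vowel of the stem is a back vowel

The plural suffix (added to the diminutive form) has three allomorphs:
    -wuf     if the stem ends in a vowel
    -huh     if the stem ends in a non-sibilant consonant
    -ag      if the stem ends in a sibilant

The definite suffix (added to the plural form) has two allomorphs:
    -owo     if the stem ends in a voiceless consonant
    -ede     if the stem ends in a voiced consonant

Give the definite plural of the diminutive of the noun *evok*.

evokvolhuhowo

*evok*: last vowel = /o/, a back vowel → -vol → *evokvol*.
The final sound of the diminutive form *evokvol* is /l/, which is a non-sibilant consonant, so the plural suffix is -huh, giving *evokvolhuh*.
The final consonant of the plural form *evokvolhuh* is /h/, which is voiceless, so the definite suffix is -owo, giving *evokvolhuhowo*.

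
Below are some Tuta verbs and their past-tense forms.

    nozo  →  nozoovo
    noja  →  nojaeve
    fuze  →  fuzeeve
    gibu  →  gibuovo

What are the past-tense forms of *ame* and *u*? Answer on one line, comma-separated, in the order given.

The suffix is conditioned by the last vowel: -ovo when the last vowel of the stem is a rounded vowel (*nozo*, *gibu*); -eve when the last vowel of the stem is an unrounded vowel (*noja*, *fuze*).
Since the last vowel of *ame* is /e/ (an unrounded vowel), it takes -eve, giving *ameeve*.
*u*: last vowel = /u/, a rounded vowel → -ovo → *uovo*.

ameeve, uovo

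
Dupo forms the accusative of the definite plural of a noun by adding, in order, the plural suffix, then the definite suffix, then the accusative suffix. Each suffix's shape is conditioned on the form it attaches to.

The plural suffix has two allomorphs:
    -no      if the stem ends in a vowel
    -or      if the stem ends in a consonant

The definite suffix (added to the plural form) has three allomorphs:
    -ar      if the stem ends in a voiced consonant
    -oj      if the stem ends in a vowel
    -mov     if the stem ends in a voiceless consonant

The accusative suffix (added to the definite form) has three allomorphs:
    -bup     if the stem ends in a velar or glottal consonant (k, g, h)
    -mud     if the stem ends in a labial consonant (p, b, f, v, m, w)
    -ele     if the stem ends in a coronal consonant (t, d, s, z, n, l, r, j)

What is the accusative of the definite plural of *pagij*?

pagijorarele

*pagij*: final sound = /j/, a consonant → -or → *pagijor*.
The plural form *pagijor*: final sound = /r/, a voiced consonant → -ar → *pagijorar*.
The definite form *pagijorar*: final consonant = /r/, coronal → -ele → *pagijorarele*.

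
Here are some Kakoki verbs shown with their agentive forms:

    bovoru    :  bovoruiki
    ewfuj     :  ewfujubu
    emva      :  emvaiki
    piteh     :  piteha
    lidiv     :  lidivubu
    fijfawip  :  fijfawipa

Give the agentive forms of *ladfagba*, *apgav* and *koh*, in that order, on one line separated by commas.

The suffix is conditioned by the final sound: -a when the stem ends in a voiceless consonant (*piteh*, *fijfawip*); -ubu when the stem ends in a voiced consonant (*ewfuj*, *lidiv*); -iki when the stem ends in a vowel (*bovoru*, *emva*).
*ladfagba* — final sound /a/ (a vowel) → -iki → *ladfagbaiki*.
Since the final sound of *apgav* is /v/ (a voiced consonant), it takes -ubu, giving *apgavubu*.
The final sound of *koh* is /h/, which is a voiceless consonant, so the suffix is -a, giving *koha*.

ladfagbaiki, apgavubu, koha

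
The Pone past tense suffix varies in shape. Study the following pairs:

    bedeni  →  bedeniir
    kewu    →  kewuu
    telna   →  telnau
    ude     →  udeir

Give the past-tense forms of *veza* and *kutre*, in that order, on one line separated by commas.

The alternation tracks the last vowel of the stem — -ir when the last vowel of the stem is a front vowel (*bedeni*, *ude*); -u when the last vowel of the stem is a back vowel (*kewu*, *telna*).
*veza*: last vowel = /a/, a back vowel → -u → *vezau*.
*kutre* — last vowel /e/ (a front vowel) → -ir → *kutreir*.

vezau, kutreir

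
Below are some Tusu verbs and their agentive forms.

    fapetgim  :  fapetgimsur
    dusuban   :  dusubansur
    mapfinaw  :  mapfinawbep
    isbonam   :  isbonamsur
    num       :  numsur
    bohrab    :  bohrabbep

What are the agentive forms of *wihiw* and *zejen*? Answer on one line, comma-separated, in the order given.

wihiwbep, zejensur

The alternation tracks the final consonant of the stem — -sur when the stem ends in a nasal (*fapetgim*, *dusuban*, *isbonam*, *num*); -bep when the stem ends in a non-nasal consonant (*mapfinaw*, *bohrab*).
*wihiw* — final consonant /w/ (non-nasal) → -bep → *wihiwbep*.
The final consonant of *zejen* is /n/, which is a nasal, so the suffix is -sur, giving *zejensur*.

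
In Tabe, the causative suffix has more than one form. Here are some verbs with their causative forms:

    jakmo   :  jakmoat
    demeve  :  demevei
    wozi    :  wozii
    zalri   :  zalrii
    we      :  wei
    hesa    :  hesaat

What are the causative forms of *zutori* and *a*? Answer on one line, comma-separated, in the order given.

The suffix is conditioned by the last vowel: -i when the last vowel of the stem is a front vowel (*demeve*, *wozi*, *zalri*, *we*); -at when the last vowel of the stem is a back vowel (*jakmo*, *hesa*).
The last vowel of *zutori* is /i/, which is a front vowel, so the suffix is -i, giving *zutorii*.
*a*: last vowel = /a/, a back vowel → -at → *aat*.

zutorii, aat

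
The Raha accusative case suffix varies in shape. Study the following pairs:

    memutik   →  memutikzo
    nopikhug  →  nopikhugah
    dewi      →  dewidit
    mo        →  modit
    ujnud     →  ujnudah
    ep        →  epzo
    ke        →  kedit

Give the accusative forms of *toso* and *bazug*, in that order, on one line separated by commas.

The alternation tracks the final sound of the stem — -zo when the stem ends in a voiceless consonant (*memutik*, *ep*); -ah when the stem ends in a voiced consonant (*nopikhug*, *ujnud*); -dit when the stem ends in a vowel (*dewi*, *mo*, *ke*).
Since the final sound of *toso* is /o/ (a vowel), it takes -dit, giving *tosodit*.
*bazug*: final sound = /g/, a voiced consonant → -ah → *bazugah*.

tosodit, bazugah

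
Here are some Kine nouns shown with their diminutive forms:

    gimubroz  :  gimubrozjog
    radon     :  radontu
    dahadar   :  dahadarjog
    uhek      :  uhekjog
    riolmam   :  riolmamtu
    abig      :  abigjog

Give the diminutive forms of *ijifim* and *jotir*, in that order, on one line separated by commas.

The suffix is conditioned by the final consonant: -tu when the stem ends in a nasal (*radon*, *riolmam*); -jog when the stem ends in a non-nasal consonant (*gimubroz*, *dahadar*, *uhek*, *abig*).
Since the final consonant of *ijifim* is /m/ (a nasal), it takes -tu, giving *ijifimtu*.
*jotir* — final consonant /r/ (non-nasal) → -jog → *jotirjog*.

ijifimtu, jotirjog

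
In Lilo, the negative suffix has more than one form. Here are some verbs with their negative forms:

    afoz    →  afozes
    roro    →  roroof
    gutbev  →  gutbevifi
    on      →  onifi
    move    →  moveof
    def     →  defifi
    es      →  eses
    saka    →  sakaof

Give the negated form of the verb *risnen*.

risnenifi

Looking at the final sound of each stem: -es when the stem ends in a sibilant (*afoz*, *es*); -ifi when the stem ends in a non-sibilant consonant (*gutbev*, *on*, *def*); -of when the stem ends in a vowel (*roro*, *move*, *saka*).
*risnen*: final sound = /n/, a non-sibilant consonant → -ifi → *risnenifi*.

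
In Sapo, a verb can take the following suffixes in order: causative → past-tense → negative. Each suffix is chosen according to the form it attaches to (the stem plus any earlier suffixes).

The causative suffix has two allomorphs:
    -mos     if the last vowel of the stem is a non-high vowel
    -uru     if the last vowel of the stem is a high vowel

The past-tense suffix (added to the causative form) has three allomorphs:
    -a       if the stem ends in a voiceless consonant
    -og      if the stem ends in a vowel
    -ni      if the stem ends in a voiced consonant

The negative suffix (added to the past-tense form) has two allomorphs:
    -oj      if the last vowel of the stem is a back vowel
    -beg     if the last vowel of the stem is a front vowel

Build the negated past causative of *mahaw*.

mahawmosaoj

*mahaw*: last vowel = /a/, a non-high vowel → -mos → *mahawmos*.
The causative form *mahawmos* — final sound /s/ (a voiceless consonant) → -a → *mahawmosa*.
The past-tense form *mahawmosa* — last vowel /a/ (a back vowel) → -oj → *mahawmosaoj*.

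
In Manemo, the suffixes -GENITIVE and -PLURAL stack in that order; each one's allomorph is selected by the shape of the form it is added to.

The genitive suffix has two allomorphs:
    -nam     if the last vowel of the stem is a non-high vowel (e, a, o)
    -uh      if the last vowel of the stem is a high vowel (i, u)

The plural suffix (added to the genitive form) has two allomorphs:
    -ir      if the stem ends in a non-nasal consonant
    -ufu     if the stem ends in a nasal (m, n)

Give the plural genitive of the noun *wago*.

*wago*: last vowel = /o/, a non-high vowel → -nam → *wagonam*.
The final consonant of the genitive form *wagonam* is /m/, which is a nasal, so the plural suffix is -ufu, giving *wagonamufu*.

wagonamufu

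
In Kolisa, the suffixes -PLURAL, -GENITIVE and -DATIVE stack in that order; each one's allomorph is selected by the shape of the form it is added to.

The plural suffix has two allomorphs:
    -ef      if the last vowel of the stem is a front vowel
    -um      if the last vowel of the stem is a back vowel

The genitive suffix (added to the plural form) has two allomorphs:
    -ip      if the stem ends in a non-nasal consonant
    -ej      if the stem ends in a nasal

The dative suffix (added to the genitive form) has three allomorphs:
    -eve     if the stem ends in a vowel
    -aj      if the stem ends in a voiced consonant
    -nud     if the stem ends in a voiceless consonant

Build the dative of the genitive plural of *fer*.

*fer* — last vowel /e/ (a front vowel) → -ef → *feref*.
The plural form *feref*: final consonant = /f/, non-nasal → -ip → *ferefip*.
Since the final sound of the genitive form *ferefip* is /p/ (a voiceless consonant), it takes -nud, giving *ferefipnud*.

ferefipnud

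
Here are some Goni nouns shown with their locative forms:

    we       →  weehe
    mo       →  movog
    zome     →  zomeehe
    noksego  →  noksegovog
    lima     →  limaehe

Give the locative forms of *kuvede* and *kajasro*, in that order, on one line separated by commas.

The pattern is rounding harmony: -vog when the last vowel of the stem is a rounded vowel (*mo*, *noksego*); -ehe when the last vowel of the stem is an unrounded vowel (*we*, *zome*, *lima*).
Since the last vowel of *kuvede* is /e/ (an unrounded vowel), it takes -ehe, giving *kuvedeehe*.
*kajasro* — last vowel /o/ (a rounded vowel) → -vog → *kajasrovog*.

kuvedeehe, kajasrovog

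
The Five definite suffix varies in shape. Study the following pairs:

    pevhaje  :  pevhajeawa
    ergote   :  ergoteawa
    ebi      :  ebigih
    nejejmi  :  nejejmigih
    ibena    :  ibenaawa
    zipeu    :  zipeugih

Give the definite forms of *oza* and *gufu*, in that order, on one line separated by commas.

ozaawa, gufugih

The alternation tracks the last vowel of the stem — -gih when the last vowel of the stem is a high vowel (*ebi*, *nejejmi*, *zipeu*); -awa when the last vowel of the stem is a non-high vowel (*pevhaje*, *ergote*, *ibena*).
*oza*: last vowel = /a/, a non-high vowel → -awa → *ozaawa*.
Since the last vowel of *gufu* is /u/ (a high vowel), it takes -gih, giving *gufugih*.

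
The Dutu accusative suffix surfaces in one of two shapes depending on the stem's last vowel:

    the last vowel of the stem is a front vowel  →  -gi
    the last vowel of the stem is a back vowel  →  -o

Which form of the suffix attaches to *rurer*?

-gi

*rurer*: last vowel = /e/, a front vowel → -gi.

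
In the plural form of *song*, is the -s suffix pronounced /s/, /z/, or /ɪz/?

The stem *song* ends in a voiced non-sibilant sound.
The plural suffix surfaces as /ɪz/ after sibilants, /s/ after other voiceless consonants, and /z/ after other voiced sounds.
So the plural -s on *song* is pronounced /z/.

/z/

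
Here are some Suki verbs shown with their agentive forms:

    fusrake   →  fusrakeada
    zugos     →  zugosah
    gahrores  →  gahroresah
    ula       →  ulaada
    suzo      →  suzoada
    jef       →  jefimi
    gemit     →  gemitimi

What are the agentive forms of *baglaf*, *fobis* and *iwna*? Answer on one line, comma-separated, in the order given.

The alternation tracks the final sound of the stem — -ah when the stem ends in a sibilant (*zugos*, *gahrores*); -imi when the stem ends in a non-sibilant consonant (*jef*, *gemit*); -ada when the stem ends in a vowel (*fusrake*, *ula*, *suzo*).
Since the final sound of *baglaf* is /f/ (a non-sibilant consonant), it takes -imi, giving *baglafimi*.
The final sound of *fobis* is /s/, which is a sibilant, so the suffix is -ah, giving *fobisah*.
*iwna* — final sound /a/ (a vowel) → -ada → *iwnaada*.

baglafimi, fobisah, iwnaada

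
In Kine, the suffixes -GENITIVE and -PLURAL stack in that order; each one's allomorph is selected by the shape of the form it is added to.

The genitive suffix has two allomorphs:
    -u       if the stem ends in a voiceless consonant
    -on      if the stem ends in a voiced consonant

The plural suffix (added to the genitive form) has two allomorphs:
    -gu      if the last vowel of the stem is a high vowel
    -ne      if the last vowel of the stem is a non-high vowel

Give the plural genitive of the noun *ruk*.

Since the final consonant of *ruk* is /k/ (voiceless), it takes -u, giving *ruku*.
The last vowel of the genitive form *ruku* is /u/, which is a high vowel, so the plural suffix is -gu, giving *rukugu*.

rukugu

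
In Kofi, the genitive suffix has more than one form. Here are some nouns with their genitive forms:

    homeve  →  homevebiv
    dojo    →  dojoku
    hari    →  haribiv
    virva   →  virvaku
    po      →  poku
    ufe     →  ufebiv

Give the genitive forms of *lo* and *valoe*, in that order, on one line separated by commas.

Looking at the last vowel of each stem: -biv when the last vowel of the stem is a front vowel (*homeve*, *hari*, *ufe*); -ku when the last vowel of the stem is a back vowel (*dojo*, *virva*, *po*).
The last vowel of *lo* is /o/, which is a back vowel, so the suffix is -ku, giving *loku*.
The last vowel of *valoe* is /e/, which is a front vowel, so the suffix is -biv, giving *valoebiv*.

loku, valoebiv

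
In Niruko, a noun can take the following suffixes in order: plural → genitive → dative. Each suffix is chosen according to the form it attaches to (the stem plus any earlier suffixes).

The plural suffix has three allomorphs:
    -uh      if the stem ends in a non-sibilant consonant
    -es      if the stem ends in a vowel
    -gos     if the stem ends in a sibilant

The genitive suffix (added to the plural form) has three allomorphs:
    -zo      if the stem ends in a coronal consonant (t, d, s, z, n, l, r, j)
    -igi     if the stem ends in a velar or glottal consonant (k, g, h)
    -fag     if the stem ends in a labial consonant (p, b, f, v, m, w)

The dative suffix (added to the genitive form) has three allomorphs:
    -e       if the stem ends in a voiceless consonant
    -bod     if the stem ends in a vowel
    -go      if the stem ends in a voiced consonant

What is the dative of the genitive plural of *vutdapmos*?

vutdapmosgoszobod

The final sound of *vutdapmos* is /s/, which is a sibilant, so the plural suffix is -gos, giving *vutdapmosgos*.
The final consonant of the plural form *vutdapmosgos* is /s/, which is coronal, so the genitive suffix is -zo, giving *vutdapmosgoszo*.
The final sound of the genitive form *vutdapmosgoszo* is /o/, which is a vowel, so the dative suffix is -bod, giving *vutdapmosgoszobod*.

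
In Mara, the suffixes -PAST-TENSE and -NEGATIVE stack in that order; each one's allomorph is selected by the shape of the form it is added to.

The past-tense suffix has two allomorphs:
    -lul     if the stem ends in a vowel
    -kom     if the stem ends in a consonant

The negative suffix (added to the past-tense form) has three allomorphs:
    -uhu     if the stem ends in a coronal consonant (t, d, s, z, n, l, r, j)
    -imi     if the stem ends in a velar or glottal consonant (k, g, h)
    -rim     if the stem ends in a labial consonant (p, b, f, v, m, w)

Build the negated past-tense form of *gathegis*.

gathegiskomrim

*gathegis* — final sound /s/ (a consonant) → -kom → *gathegiskom*.
The past-tense form *gathegiskom* — final consonant /m/ (labial) → -rim → *gathegiskomrim*.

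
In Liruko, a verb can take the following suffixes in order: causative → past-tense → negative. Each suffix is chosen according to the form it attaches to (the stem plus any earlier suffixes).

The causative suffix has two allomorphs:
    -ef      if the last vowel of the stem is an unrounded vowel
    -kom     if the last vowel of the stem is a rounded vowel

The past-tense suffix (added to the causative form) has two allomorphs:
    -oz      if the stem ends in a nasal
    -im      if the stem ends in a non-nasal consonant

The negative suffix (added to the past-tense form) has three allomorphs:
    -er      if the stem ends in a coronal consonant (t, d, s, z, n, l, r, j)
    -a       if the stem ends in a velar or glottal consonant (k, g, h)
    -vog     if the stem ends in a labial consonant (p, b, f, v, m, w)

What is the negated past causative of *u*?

ukomozer

The last vowel of *u* is /u/, which is a rounded vowel, so the causative suffix is -kom, giving *ukom*.
The causative form *ukom*: final consonant = /m/, a nasal → -oz → *ukomoz*.
The final consonant of the past-tense form *ukomoz* is /z/, which is coronal, so the negative suffix is -er, giving *ukomozer*.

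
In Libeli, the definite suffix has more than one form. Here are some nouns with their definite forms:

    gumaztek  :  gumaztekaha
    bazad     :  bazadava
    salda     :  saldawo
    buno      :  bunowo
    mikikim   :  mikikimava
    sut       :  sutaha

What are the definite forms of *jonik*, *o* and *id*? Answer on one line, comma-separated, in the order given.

jonikaha, owo, idava

The pattern is voicing of the final sound: -aha when the stem ends in a voiceless consonant (*gumaztek*, *sut*); -ava when the stem ends in a voiced consonant (*bazad*, *mikikim*); -wo when the stem ends in a vowel (*salda*, *buno*).
*jonik*: final sound = /k/, a voiceless consonant → -aha → *jonikaha*.
*o* — final sound /o/ (a vowel) → -wo → *owo*.
The final sound of *id* is /d/, which is a voiced consonant, so the suffix is -ava, giving *idava*.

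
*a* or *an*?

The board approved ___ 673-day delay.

The indefinite article is chosen by the initial *sound* of the following word, not its spelling.
The number *673* is spoken "six hundred …", beginning with /sɪks/ — a consonant sound.
So the article is *a*: The board approved a 673-day delay.

a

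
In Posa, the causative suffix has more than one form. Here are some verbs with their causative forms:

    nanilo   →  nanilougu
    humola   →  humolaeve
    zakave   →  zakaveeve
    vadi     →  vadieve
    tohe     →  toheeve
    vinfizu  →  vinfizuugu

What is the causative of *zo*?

zougu

The pattern is rounding harmony: -ugu when the last vowel of the stem is a rounded vowel (*nanilo*, *vinfizu*); -eve when the last vowel of the stem is an unrounded vowel (*humola*, *zakave*, *vadi*, *tohe*).
Since the last vowel of *zo* is /o/ (a rounded vowel), it takes -ugu, giving *zougu*.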